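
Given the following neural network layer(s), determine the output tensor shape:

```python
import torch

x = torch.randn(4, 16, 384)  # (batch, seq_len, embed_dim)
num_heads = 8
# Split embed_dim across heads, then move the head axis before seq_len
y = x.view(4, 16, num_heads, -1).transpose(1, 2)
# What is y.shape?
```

Input: (4, 16, 384) -> head_dim = 384 // 8 = 48; after view: (4, 16, 8, 48) -> after transpose(1, 2): (4, 8, 16, 48) -> Output: (4, 8, 16, 48)

Answer: (4, 8, 16, 48)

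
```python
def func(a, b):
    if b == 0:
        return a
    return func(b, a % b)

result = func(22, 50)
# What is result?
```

func(22, 50) -> func(50, 22) -> func(22, 6) -> func(6, 4) -> func(4, 2) -> func(2, 0) -> 2

Answer: 2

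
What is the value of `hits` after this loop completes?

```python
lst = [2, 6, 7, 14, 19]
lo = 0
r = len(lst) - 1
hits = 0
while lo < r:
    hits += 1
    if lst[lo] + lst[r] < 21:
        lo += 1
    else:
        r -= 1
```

Steps to find pair summing to 21
`hits` takes the values: 0 → 1 → 2 → 3 → 4

Answer: 4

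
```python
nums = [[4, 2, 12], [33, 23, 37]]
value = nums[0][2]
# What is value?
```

Trace:
`nums = [[4, 2, 12], [33, 23, 37]]` → nums = [[4, 2, 12], [33, 23, 37]]
`value = nums[0][2]` → value = 12
So value = 12

Answer: 12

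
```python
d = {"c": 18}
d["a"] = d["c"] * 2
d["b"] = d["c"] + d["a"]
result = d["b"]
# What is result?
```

Trace:
`d = {"c": 18}` → d = {'c': 18}
`d["a"] = d["c"] * 2` → d = {'c': 18, 'a': 36}
`d["b"] = d["c"] + d["a"]` → d = {'c': 18, 'a': 36, 'b': 54}
`result = d["b"]` → result = 54
So result = 54

Answer: 54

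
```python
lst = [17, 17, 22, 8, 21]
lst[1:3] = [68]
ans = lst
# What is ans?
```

Trace:
`lst = [17, 17, 22, 8, 21]` → lst = [17, 17, 22, 8, 21]
`lst[1:3] = [68]` → lst = [17, 68, 8, 21]
`ans = lst` → ans = [17, 68, 8, 21]
So ans = [17, 68, 8, 21]

Answer: [17, 68, 8, 21]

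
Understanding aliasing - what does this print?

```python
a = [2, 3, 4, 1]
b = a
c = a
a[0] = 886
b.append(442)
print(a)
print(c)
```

Key concept: multiple aliases.
Step by step:
`a = [2, 3, 4, 1]` → a = [2, 3, 4, 1]
`b = a` → b = [2, 3, 4, 1] (same object as a)
`c = a` → c = [2, 3, 4, 1] (same object as a, b)
`a[0] = 886` → a = [886, 3, 4, 1] (same object as b, c); b = [886, 3, 4, 1] (same object as a, c); c = [886, 3, 4, 1] (same object as a, b)
`b.append(442)` → a = [886, 3, 4, 1, 442] (same object as b, c); b = [886, 3, 4, 1, 442] (same object as a, c); c = [886, 3, 4, 1, 442] (same object as a, b)
`print(a)` → prints [886, 3, 4, 1, 442]
`print(c)` → prints [886, 3, 4, 1, 442]

Answer:
[886, 3, 4, 1, 442]
[886, 3, 4, 1, 442]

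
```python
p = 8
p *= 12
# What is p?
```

Trace:
`p = 8` → p = 8
`p *= 12` → p = 96
So p = 96

Answer: 96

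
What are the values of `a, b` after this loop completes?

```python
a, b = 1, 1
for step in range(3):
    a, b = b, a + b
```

Fibonacci: after 3 iterations
`a, b` takes the values: (1, 1) → (1, 2) → (2, 3) → (3, 5)

Answer: 3, 5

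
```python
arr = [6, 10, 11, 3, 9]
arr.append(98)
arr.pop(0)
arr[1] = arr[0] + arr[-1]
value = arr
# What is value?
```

Trace:
`arr = [6, 10, 11, 3, 9]` → arr = [6, 10, 11, 3, 9]
`arr.append(98)` → arr = [6, 10, 11, 3, 9, 98]
`arr.pop(0)` → arr = [10, 11, 3, 9, 98]
`arr[1] = arr[0] + arr[-1]` → arr = [10, 108, 3, 9, 98]
`value = arr` → value = [10, 108, 3, 9, 98]
So value = [10, 108, 3, 9, 98]

Answer: [10, 108, 3, 9, 98]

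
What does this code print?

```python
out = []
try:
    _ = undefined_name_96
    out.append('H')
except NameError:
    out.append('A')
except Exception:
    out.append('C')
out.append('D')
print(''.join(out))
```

Execution trace: 'A' (except NameError) → 'D' (after the try/except). Output: AD

Answer: AD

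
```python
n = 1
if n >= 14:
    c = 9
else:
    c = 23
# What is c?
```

Trace:
`n = 1` → n = 1
`if n >= 14: ...` → n >= 14 is False, take else branch → c = 23
So c = 23

Answer: 23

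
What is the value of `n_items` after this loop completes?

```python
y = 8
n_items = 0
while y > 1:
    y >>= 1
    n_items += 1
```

Count right shifts until 1
`n_items` takes the values: 0 → 1 → 2 → 3

Answer: 3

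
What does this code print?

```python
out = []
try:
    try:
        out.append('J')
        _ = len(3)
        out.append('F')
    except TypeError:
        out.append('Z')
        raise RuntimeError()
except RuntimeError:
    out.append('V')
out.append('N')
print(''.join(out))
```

Execution trace: 'J' (inner try body) → 'Z' (inner except TypeError) → 'V' (outer except RuntimeError) → 'N' (after the try/except). Output: JZVN

Answer: JZVN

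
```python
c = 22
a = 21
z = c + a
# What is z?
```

Trace:
`c = 22` → c = 22
`a = 21` → a = 21
`z = c + a` → z = 43
So z = 43

Answer: 43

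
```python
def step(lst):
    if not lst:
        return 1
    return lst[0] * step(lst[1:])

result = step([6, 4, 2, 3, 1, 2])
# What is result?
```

Product over [6, 4, 2, 3, 1, 2] = 6 * 4 * 2 * 3 * 1 * 2 = 288

Answer: 288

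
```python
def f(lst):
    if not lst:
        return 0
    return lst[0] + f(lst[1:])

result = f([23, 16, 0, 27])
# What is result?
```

23 + 16 + 0 + 27 + 0 = 66

Answer: 66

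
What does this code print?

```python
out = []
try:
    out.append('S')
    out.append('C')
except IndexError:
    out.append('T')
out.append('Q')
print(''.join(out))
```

Execution trace: 'S' (try body) → 'C' (try body, no exception) → 'Q' (after the try/except). Output: SCQ

Answer: SCQ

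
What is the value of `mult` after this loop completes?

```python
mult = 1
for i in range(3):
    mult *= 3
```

3^3 = 27
`mult` takes the values: 1 → 3 → 9 → 27

Answer: 27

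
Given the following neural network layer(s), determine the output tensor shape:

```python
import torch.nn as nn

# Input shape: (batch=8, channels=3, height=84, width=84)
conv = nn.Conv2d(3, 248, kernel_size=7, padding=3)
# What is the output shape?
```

Input: (8, 3, 84, 84) -> Output: (8, 248, 84, 84)

Answer: (8, 248, 84, 84)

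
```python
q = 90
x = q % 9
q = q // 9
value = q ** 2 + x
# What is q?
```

Trace:
`q = 90` → q = 90
`x = q % 9` → x = 0
`q = q // 9` → q = 10
`value = q ** 2 + x` → value = 100
So q = 10

Answer: 10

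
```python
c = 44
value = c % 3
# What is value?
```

Trace:
`c = 44` → c = 44
`value = c % 3` → value = 2
So value = 2

Answer: 2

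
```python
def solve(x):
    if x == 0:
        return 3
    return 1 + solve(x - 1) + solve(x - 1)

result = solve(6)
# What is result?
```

solve(x) = 1 + 2·solve(x-1), solve(0)=3. Closed form: (3+1)·2^6 - 1 = 255.

Answer: 255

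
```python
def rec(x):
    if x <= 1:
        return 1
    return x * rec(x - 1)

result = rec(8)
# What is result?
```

rec(8) = 8 * 7 * 6 * 5 * 4 * 3 * 2 * 1 = 40320

Answer: 40320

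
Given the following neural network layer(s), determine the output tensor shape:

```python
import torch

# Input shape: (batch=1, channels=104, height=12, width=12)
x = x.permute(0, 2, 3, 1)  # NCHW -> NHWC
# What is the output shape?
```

Input: (1, 104, 12, 12) -> Output: (1, 12, 12, 104)

Answer: (1, 12, 12, 104)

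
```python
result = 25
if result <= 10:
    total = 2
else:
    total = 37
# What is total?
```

Trace:
`result = 25` → result = 25
`if result <= 10: ...` → result <= 10 is False, take else branch → total = 37
So total = 37

Answer: 37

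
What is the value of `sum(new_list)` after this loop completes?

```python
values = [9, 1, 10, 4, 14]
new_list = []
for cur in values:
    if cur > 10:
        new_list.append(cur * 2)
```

Sum of doubled values > 10
`new_list` takes the values: [] → [28]
So `sum(new_list)` = 28

Answer: 28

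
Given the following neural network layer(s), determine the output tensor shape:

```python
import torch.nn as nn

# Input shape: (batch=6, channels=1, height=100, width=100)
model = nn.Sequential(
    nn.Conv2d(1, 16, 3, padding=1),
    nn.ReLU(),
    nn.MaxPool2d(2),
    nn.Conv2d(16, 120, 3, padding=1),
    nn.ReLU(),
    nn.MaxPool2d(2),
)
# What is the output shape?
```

Input: (6, 1, 100, 100) -> after first Conv2d: (6, 16, 100, 100) -> after first MaxPool2d: (6, 16, 50, 50) -> after second Conv2d: (6, 120, 50, 50) -> Output: (6, 120, 25, 25)

Answer: (6, 120, 25, 25)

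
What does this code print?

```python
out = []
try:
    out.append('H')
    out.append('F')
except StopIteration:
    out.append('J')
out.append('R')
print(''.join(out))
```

Execution trace: 'H' (try body) → 'F' (try body, no exception) → 'R' (after the try/except). Output: HFR

Answer: HFR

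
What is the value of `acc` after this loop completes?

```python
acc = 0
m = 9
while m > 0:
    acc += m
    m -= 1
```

Sum 9 down to 1
`acc` takes the values: 0 → 9 → 17 → 24 → 30 → 35 → 39 → 42 → 44 → 45

Answer: 45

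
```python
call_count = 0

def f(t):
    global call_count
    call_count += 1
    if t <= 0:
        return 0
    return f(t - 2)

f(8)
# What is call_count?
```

Linear recursion stepping by 2: 5 calls from t=8 down to ≤0.

Answer: 5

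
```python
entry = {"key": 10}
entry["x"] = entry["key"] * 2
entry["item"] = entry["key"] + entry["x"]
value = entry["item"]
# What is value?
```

Trace:
`entry = {"key": 10}` → entry = {'key': 10}
`entry["x"] = entry["key"] * 2` → entry = {'key': 10, 'x': 20}
`entry["item"] = entry["key"] + entry["x"]` → entry = {'key': 10, 'x': 20, 'item': 30}
`value = entry["item"]` → value = 30
So value = 30

Answer: 30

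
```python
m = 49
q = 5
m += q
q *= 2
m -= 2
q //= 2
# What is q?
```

Trace:
`m = 49` → m = 49
`q = 5` → q = 5
`m += q` → m = 54
`q *= 2` → q = 10
`m -= 2` → m = 52
`q //= 2` → q = 5
So q = 5

Answer: 5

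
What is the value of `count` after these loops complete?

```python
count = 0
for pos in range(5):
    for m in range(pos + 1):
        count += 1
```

Triangle: 1 + 2 + ... + 5
`count` takes the values: 0 → 1 → 2 → 3 → 4 → 5 → 6 → 7 → 8 → 9 → 10 → 11 → 12 → 13 → 14 → 15

Answer: 15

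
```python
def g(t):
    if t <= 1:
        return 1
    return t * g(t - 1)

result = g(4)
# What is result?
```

g(4) = 4 * 3 * 2 * 1 = 24

Answer: 24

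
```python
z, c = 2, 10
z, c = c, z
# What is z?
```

Trace:
`z, c = 2, 10` → z = 2; c = 10
`z, c = c, z` → z = 10; c = 2
So z = 10

Answer: 10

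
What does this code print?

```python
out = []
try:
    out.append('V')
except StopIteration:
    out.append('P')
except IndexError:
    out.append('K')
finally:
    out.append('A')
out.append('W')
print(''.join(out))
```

Execution trace: 'V' (try body, no exception) → 'A' (finally) → 'W' (after the try/except). Output: VAW

Answer: VAW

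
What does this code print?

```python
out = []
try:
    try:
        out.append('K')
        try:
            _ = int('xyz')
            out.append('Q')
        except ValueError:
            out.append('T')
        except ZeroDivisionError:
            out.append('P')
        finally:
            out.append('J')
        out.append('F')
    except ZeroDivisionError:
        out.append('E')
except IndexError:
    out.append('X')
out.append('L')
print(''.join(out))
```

Execution trace: 'K' (try body) → 'T' (inner except ValueError) → 'J' (inner finally) → 'F' (try body, no exception) → 'L' (after the try/except). Output: KTJFL

Answer: KTJFL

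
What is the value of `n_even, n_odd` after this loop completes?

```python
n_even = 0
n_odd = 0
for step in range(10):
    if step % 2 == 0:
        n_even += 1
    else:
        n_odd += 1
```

Count evens and odds in range(10)
`n_even, n_odd` takes the values: (0, 0) → (1, 0) → (1, 1) → (2, 1) → (2, 2) → (3, 2) → (3, 3) → (4, 3) → (4, 4) → (5, 4) → (5, 5)

Answer: 5, 5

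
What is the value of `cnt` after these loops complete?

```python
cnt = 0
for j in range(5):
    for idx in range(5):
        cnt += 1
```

5 * 5 = 25
`cnt` takes the values: 0 → 1 → 2 → 3 → 4 → 5 → 6 → 7 → 8 → 9 → 10 → 11 → 12 → 13 → 14 → 15 → 16 → 17 → 18 → 19 → 20 → 21 → 22 → 23 → 24 → 25

Answer: 25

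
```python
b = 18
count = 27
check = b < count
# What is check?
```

Trace:
`b = 18` → b = 18
`count = 27` → count = 27
`check = b < count` → check = True
So check = True

Answer: True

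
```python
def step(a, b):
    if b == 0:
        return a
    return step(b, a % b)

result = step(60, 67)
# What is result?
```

step(60, 67) -> step(67, 60) -> step(60, 7) -> step(7, 4) -> step(4, 3) -> step(3, 1) -> step(1, 0) -> 1

Answer: 1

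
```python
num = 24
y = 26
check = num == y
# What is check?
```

Trace:
`num = 24` → num = 24
`y = 26` → y = 26
`check = num == y` → check = False
So check = False

Answer: False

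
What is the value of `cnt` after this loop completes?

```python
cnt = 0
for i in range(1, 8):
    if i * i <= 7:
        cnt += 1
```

Count numbers where i² ≤ 7
`cnt` takes the values: 0 → 1 → 2

Answer: 2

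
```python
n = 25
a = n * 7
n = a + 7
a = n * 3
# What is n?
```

Trace:
`n = 25` → n = 25
`a = n * 7` → a = 175
`n = a + 7` → n = 182
`a = n * 3` → a = 546
So n = 182

Answer: 182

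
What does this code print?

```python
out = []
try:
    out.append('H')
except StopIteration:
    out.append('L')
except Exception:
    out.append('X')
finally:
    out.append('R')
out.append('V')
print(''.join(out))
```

Execution trace: 'H' (try body, no exception) → 'R' (finally) → 'V' (after the try/except). Output: HRV

Answer: HRV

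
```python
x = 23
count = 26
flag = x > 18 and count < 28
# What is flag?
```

Trace:
`x = 23` → x = 23
`count = 26` → count = 26
`flag = x > 18 and count < 28` → flag = True
So flag = True

Answer: True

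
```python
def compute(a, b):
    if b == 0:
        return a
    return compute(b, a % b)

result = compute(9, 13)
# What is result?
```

compute(9, 13) -> compute(13, 9) -> compute(9, 4) -> compute(4, 1) -> compute(1, 0) -> 1

Answer: 1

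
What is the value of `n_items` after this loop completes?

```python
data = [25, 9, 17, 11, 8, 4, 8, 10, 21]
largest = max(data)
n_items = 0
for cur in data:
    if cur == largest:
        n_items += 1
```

Count of max value 25 in [25, 9, 17, 11, 8, 4, 8, 10, 21]
`n_items` takes the values: 0 → 1

Answer: 1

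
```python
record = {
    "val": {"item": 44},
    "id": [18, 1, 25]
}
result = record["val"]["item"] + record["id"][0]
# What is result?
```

Trace:
`record = { ...` → record = {'val': {'item': 44}, 'id': [18, 1, 25]}
`result = record["val"]["item"] + record["id"][0]` → result = 62
So result = 62

Answer: 62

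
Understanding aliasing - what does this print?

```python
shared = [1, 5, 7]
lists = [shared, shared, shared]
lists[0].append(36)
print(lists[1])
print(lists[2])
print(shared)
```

Key concept: list of same reference.
Step by step:
`shared = [1, 5, 7]` → shared = [1, 5, 7]
`lists = [shared, shared, shared]` → lists = [[1, 5, 7], [1, 5, 7], [1, 5, 7]]
`lists[0].append(36)` → shared = [1, 5, 7, 36]; lists = [[1, 5, 7, 36], [1, 5, 7, 36], [1, 5, 7, 36]]
`print(lists[1])` → prints [1, 5, 7, 36]
`print(lists[2])` → prints [1, 5, 7, 36]
`print(shared)` → prints [1, 5, 7, 36]

Answer:
[1, 5, 7, 36]
[1, 5, 7, 36]
[1, 5, 7, 36]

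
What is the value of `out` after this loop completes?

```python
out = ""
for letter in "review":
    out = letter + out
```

Reverse 'review'
`out` takes the values: "" → "r" → "er" → "ver" → "iver" → "eiver" → "weiver"

Answer: "weiver"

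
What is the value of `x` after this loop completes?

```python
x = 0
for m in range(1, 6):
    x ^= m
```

XOR of 1 to 5
`x` takes the values: 0 → 1 → 3 → 0 → 4 → 1

Answer: 1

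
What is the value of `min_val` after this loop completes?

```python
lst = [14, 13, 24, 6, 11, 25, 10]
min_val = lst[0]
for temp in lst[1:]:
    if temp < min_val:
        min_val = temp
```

Minimum of [14, 13, 24, 6, 11, 25, 10]
`min_val` takes the values: 14 → 13 → 6

Answer: 6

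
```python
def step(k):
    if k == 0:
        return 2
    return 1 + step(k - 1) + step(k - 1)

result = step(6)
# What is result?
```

step(k) = 1 + 2·step(k-1), step(0)=2. Closed form: (2+1)·2^6 - 1 = 191.

Answer: 191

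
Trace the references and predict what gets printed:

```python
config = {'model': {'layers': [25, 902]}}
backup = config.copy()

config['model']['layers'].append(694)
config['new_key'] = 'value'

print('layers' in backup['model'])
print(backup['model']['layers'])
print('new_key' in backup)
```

Key concept: shallow copy gotcha with nested dict.
Step by step:
`config = {'model': {'layers': [25, 902]}}` → config = {'model': {'layers': [25, 902]}}
`backup = config.copy()` → backup = {'model': {'layers': [25, 902]}}
`config['model']['layers'].append(694)` → config = {'model': {'layers': [25, 902, 694]}}; backup = {'model': {'layers': [25, 902, 694]}}
`config['new_key'] = 'value'` → config = {'model': {'layers': [25, 902, 694]}, 'new_key': 'value'}
`print('layers' in backup['model'])` → prints True
`print(backup['model']['layers'])` → prints [25, 902, 694]
`print('new_key' in backup)` → prints False

Answer:
True
[25, 902, 694]
False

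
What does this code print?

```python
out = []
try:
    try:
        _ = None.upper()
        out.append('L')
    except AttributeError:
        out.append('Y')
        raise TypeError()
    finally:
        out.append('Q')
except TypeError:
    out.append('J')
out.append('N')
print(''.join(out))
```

Execution trace: 'Y' (inner except AttributeError) → 'Q' (inner finally) → 'J' (outer except TypeError) → 'N' (after the try/except). Output: YQJN

Answer: YQJN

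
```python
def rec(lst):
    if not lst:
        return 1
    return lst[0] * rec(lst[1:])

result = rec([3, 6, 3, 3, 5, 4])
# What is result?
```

Product over [3, 6, 3, 3, 5, 4] = 3 * 6 * 3 * 3 * 5 * 4 = 3240

Answer: 3240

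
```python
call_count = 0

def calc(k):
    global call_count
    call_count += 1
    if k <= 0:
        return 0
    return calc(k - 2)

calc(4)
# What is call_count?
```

Linear recursion stepping by 2: 3 calls from k=4 down to ≤0.

Answer: 3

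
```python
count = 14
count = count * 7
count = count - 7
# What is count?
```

Trace:
`count = 14` → count = 14
`count = count * 7` → count = 98
`count = count - 7` → count = 91
So count = 91

Answer: 91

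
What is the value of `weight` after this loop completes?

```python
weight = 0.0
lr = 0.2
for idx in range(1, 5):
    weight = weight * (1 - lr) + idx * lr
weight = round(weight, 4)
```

Moving average with lr=0.2
`weight` takes the values: 0.0 → 0.2 → 0.56 → 1.048 → 1.6384

Answer: 1.6384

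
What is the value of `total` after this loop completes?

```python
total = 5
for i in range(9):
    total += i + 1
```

Start at 5, add 1 to 9 = 50
`total` takes the values: 5 → 6 → 8 → 11 → 15 → 20 → 26 → 33 → 41 → 50

Answer: 50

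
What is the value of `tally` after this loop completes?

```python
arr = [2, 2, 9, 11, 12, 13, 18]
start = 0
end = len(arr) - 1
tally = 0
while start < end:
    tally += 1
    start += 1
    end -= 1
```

Iterations until pointers meet (list length 7)
`tally` takes the values: 0 → 1 → 2 → 3

Answer: 3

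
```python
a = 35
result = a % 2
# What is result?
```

Trace:
`a = 35` → a = 35
`result = a % 2` → result = 1
So result = 1

Answer: 1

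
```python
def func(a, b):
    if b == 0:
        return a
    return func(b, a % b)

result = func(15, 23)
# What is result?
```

func(15, 23) -> func(23, 15) -> func(15, 8) -> func(8, 7) -> func(7, 1) -> func(1, 0) -> 1

Answer: 1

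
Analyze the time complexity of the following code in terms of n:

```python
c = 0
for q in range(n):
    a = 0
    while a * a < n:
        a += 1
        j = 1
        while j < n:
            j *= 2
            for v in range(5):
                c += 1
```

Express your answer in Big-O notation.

Each loop level contributes: n × √n × log n × 1. Multiplying the contributions gives O(n√n log n).

Answer: O(n√n log n)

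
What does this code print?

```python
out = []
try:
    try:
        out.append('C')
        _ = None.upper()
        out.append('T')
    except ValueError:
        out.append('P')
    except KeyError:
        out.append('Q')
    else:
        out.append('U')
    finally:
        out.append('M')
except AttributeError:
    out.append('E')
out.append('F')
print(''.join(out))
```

Execution trace: 'C' (try body) → 'M' (finally) → 'E' (outer except AttributeError) → 'F' (after the try/except). Output: CMEF

Answer: CMEF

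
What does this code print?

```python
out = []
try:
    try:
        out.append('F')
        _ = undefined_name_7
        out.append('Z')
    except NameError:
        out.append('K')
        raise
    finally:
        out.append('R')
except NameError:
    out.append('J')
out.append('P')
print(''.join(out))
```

Execution trace: 'F' (try body) → 'K' (except NameError) → 'R' (finally) → 'J' (outer except NameError) → 'P' (after the try/except). Output: FKRJP

Answer: FKRJP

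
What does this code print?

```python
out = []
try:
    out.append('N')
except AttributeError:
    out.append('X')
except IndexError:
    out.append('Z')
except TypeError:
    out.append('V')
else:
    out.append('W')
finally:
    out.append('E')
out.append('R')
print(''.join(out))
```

Execution trace: 'N' (try body, no exception) → 'W' (else) → 'E' (finally) → 'R' (after the try/except). Output: NWER

Answer: NWER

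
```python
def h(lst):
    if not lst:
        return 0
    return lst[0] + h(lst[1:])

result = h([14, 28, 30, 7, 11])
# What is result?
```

14 + 28 + 30 + 7 + 11 + 0 = 90

Answer: 90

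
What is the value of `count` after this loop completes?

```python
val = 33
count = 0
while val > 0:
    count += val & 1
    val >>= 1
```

Count set bits in 33 (binary: 0b100001)
`count` takes the values: 0 → 1 → 2

Answer: 2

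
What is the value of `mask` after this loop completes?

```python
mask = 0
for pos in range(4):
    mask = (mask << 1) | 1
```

Build 4 consecutive 1-bits: 0b1111
`mask` takes the values: 0 → 1 → 3 → 7 → 15

Answer: 15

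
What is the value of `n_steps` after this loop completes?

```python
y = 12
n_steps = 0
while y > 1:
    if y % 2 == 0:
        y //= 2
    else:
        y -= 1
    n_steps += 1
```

Steps to reduce 12 to 1
`n_steps` takes the values: 0 → 1 → 2 → 3 → 4

Answer: 4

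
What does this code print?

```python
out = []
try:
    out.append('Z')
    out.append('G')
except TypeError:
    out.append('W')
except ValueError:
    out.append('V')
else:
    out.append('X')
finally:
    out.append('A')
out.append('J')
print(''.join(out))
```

Execution trace: 'Z' (try body) → 'G' (try body, no exception) → 'X' (else) → 'A' (finally) → 'J' (after the try/except). Output: ZGXAJ

Answer: ZGXAJ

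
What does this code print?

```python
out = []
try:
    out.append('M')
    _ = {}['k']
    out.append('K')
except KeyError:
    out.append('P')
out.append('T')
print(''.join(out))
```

Execution trace: 'M' (try body) → 'P' (except KeyError) → 'T' (after the try/except). Output: MPT

Answer: MPT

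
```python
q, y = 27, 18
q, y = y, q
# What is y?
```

Trace:
`q, y = 27, 18` → q = 27; y = 18
`q, y = y, q` → q = 18; y = 27
So y = 27

Answer: 27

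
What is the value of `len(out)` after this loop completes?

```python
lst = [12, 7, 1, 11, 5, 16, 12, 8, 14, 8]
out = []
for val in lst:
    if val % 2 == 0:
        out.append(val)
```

Count even numbers in [12, 7, 1, 11, 5, 16, 12, 8, 14, 8]
`out` takes the values: [] → [12] → [12, 16] → [12, 16, 12] → [12, 16, 12, 8] → [12, 16, 12, 8, 14] → [12, 16, 12, 8, 14, 8]
So `len(out)` = 6

Answer: 6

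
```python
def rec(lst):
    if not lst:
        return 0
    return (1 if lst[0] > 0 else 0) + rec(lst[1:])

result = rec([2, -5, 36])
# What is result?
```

Count of positive elements in [2, -5, 36] = 2

Answer: 2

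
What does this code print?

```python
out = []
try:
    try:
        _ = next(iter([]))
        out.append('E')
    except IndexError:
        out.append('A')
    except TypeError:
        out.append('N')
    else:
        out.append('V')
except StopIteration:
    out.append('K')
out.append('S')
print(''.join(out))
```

Execution trace: 'K' (outer except StopIteration) → 'S' (after the try/except). Output: KS

Answer: KS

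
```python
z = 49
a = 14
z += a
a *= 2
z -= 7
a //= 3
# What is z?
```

Trace:
`z = 49` → z = 49
`a = 14` → a = 14
`z += a` → z = 63
`a *= 2` → a = 28
`z -= 7` → z = 56
`a //= 3` → a = 9
So z = 56

Answer: 56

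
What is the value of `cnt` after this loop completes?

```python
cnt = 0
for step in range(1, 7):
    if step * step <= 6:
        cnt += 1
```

Count numbers where step² ≤ 6
`cnt` takes the values: 0 → 1 → 2

Answer: 2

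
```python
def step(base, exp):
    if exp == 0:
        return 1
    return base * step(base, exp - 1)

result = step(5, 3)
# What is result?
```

step(5, 3) = 5 * 5 * 5 = 125

Answer: 125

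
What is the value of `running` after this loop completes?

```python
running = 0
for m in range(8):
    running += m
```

Sum of 0 to 7 = 28
`running` takes the values: 0 → 1 → 3 → 6 → 10 → 15 → 21 → 28

Answer: 28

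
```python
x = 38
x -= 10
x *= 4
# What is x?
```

Trace:
`x = 38` → x = 38
`x -= 10` → x = 28
`x *= 4` → x = 112
So x = 112

Answer: 112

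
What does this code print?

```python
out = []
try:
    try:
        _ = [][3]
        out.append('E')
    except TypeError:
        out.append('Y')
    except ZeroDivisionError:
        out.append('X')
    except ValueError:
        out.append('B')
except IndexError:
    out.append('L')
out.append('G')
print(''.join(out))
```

Execution trace: 'L' (outer except IndexError) → 'G' (after the try/except). Output: LG

Answer: LG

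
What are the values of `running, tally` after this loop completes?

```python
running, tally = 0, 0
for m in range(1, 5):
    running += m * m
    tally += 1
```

Sum of squares and count
`running, tally` takes the values: (0, 0) → (1, 0) → (1, 1) → (5, 1) → (5, 2) → (14, 2) → (14, 3) → (30, 3) → (30, 4)

Answer: 30, 4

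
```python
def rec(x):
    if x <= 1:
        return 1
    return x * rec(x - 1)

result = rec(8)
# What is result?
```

rec(8) = 8 * 7 * 6 * 5 * 4 * 3 * 2 * 1 = 40320

Answer: 40320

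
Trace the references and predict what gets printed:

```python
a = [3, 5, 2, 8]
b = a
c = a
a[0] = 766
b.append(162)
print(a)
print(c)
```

Key concept: multiple aliases.
Step by step:
`a = [3, 5, 2, 8]` → a = [3, 5, 2, 8]
`b = a` → b = [3, 5, 2, 8] (same object as a)
`c = a` → c = [3, 5, 2, 8] (same object as a, b)
`a[0] = 766` → a = [766, 5, 2, 8] (same object as b, c); b = [766, 5, 2, 8] (same object as a, c); c = [766, 5, 2, 8] (same object as a, b)
`b.append(162)` → a = [766, 5, 2, 8, 162] (same object as b, c); b = [766, 5, 2, 8, 162] (same object as a, c); c = [766, 5, 2, 8, 162] (same object as a, b)
`print(a)` → prints [766, 5, 2, 8, 162]
`print(c)` → prints [766, 5, 2, 8, 162]

Answer:
[766, 5, 2, 8, 162]
[766, 5, 2, 8, 162]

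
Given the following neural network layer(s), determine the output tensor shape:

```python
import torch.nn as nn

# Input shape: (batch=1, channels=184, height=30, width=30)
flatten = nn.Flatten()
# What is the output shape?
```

Input: (1, 184, 30, 30) -> Output: (1, 165600)

Answer: (1, 165600)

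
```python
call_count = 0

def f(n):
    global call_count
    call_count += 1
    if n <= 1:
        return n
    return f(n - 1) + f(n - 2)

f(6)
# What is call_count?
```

Calls(n) = 1 + Calls(n-1) + Calls(n-2); Calls(0)=Calls(1)=1. For n=6 this gives 25.

Answer: 25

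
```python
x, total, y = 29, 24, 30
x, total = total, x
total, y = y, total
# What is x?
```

Trace:
`x, total, y = 29, 24, 30` → x = 29; total = 24; y = 30
`x, total = total, x` → x = 24; total = 29
`total, y = y, total` → total = 30; y = 29
So x = 24

Answer: 24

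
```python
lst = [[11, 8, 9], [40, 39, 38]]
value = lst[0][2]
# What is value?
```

Trace:
`lst = [[11, 8, 9], [40, 39, 38]]` → lst = [[11, 8, 9], [40, 39, 38]]
`value = lst[0][2]` → value = 9
So value = 9

Answer: 9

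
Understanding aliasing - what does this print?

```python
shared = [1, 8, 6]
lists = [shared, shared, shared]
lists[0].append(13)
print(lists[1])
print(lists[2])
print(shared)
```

Key concept: list of same reference.
Step by step:
`shared = [1, 8, 6]` → shared = [1, 8, 6]
`lists = [shared, shared, shared]` → lists = [[1, 8, 6], [1, 8, 6], [1, 8, 6]]
`lists[0].append(13)` → shared = [1, 8, 6, 13]; lists = [[1, 8, 6, 13], [1, 8, 6, 13], [1, 8, 6, 13]]
`print(lists[1])` → prints [1, 8, 6, 13]
`print(lists[2])` → prints [1, 8, 6, 13]
`print(shared)` → prints [1, 8, 6, 13]

Answer:
[1, 8, 6, 13]
[1, 8, 6, 13]
[1, 8, 6, 13]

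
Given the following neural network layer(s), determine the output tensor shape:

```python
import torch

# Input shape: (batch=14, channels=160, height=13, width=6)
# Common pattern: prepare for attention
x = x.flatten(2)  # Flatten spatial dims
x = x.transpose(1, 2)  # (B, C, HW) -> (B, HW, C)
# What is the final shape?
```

Input: (14, 160, 13, 6) -> after flatten(2): (14, 160, 78) -> Output: (14, 78, 160)

Answer: (14, 78, 160)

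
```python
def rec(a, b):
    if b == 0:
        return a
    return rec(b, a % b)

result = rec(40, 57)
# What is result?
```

rec(40, 57) -> rec(57, 40) -> rec(40, 17) -> rec(17, 6) -> rec(6, 5) -> rec(5, 1) -> rec(1, 0) -> 1

Answer: 1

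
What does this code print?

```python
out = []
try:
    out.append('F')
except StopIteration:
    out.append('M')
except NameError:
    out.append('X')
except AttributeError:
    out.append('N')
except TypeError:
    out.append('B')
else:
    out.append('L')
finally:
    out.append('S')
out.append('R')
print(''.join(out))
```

Execution trace: 'F' (try body, no exception) → 'L' (else) → 'S' (finally) → 'R' (after the try/except). Output: FLSR

Answer: FLSR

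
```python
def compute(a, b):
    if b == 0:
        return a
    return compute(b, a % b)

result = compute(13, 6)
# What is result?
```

compute(13, 6) -> compute(6, 1) -> compute(1, 0) -> 1

Answer: 1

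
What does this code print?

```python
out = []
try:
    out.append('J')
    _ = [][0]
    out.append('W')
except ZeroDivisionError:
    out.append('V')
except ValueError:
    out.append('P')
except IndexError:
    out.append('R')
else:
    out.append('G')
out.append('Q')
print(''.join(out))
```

Execution trace: 'J' (try body) → 'R' (except IndexError) → 'Q' (after the try/except). Output: JRQ

Answer: JRQ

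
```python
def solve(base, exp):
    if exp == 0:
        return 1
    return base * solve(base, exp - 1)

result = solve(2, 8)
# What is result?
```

solve(2, 8) = 2 * 2 * 2 * 2 * 2 * 2 * 2 * 2 = 256

Answer: 256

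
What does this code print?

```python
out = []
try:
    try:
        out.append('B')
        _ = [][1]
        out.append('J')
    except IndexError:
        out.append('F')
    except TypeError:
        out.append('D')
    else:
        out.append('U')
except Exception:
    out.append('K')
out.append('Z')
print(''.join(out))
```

Execution trace: 'B' (inner try body) → 'F' (inner except IndexError) → 'Z' (after the try/except). Output: BFZ

Answer: BFZ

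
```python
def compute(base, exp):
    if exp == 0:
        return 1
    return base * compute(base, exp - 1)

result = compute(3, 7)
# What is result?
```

compute(3, 7) = 3 * 3 * 3 * 3 * 3 * 3 * 3 = 2187

Answer: 2187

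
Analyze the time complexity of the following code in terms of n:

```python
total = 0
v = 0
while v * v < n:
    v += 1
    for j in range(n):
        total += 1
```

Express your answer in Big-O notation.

Each loop level contributes: √n × n. Multiplying the contributions gives O(n√n).

Answer: O(n√n)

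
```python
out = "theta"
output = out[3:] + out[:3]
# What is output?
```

Trace:
`out = "theta"` → out = 'theta'
`output = out[3:] + out[:3]` → output = 'tathe'
So output = 'tathe'

Answer: 'tathe'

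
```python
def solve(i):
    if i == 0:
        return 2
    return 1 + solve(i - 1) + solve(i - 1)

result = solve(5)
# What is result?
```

solve(i) = 1 + 2·solve(i-1), solve(0)=2. Closed form: (2+1)·2^5 - 1 = 95.

Answer: 95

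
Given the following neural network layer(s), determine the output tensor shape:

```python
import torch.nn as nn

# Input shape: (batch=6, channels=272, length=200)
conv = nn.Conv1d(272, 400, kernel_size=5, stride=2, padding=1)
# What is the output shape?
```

Input: (6, 272, 200) -> Output: (6, 400, 99)

Answer: (6, 400, 99)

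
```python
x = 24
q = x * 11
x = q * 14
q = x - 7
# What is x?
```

Trace:
`x = 24` → x = 24
`q = x * 11` → q = 264
`x = q * 14` → x = 3696
`q = x - 7` → q = 3689
So x = 3696

Answer: 3696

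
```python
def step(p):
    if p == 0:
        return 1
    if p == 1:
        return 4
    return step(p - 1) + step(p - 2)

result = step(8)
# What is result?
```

Build up from base cases: step(0)=1, step(1)=4, step(2)=5, step(3)=9, step(4)=14, step(5)=23, step(6)=37, ..., step(8)=97

Answer: 97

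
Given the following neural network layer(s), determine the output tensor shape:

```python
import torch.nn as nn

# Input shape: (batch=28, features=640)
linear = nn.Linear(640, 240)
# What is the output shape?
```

Input: (28, 640) -> Output: (28, 240)

Answer: (28, 240)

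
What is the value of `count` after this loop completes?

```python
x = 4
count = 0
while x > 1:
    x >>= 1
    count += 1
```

Count right shifts until 1
`count` takes the values: 0 → 1 → 2

Answer: 2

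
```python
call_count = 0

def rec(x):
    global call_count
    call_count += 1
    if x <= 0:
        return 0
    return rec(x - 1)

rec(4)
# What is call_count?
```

Linear recursion stepping by 1: 5 calls from x=4 down to ≤0.

Answer: 5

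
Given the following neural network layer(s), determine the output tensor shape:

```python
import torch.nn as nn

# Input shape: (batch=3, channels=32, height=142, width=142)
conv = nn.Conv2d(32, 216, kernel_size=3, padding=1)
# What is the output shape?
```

Input: (3, 32, 142, 142) -> Output: (3, 216, 142, 142)

Answer: (3, 216, 142, 142)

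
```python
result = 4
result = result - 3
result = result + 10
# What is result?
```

Trace:
`result = 4` → result = 4
`result = result - 3` → result = 1
`result = result + 10` → result = 11
So result = 11

Answer: 11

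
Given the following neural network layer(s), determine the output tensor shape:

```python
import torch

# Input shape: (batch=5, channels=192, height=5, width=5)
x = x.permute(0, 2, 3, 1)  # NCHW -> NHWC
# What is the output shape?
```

Input: (5, 192, 5, 5) -> Output: (5, 5, 5, 192)

Answer: (5, 5, 5, 192)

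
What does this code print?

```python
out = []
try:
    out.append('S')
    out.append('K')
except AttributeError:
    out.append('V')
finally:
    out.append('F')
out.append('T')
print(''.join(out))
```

Execution trace: 'S' (try body) → 'K' (try body, no exception) → 'F' (finally) → 'T' (after the try/except). Output: SKFT

Answer: SKFT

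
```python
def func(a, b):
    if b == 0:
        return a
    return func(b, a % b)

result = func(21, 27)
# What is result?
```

func(21, 27) -> func(27, 21) -> func(21, 6) -> func(6, 3) -> func(3, 0) -> 3

Answer: 3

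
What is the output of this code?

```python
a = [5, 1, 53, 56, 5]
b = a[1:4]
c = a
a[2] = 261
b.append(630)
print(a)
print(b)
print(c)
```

Key concept: slice vs alias.
Step by step:
`a = [5, 1, 53, 56, 5]` → a = [5, 1, 53, 56, 5]
`b = a[1:4]` → b = [1, 53, 56]
`c = a` → c = [5, 1, 53, 56, 5] (same object as a)
`a[2] = 261` → a = [5, 1, 261, 56, 5] (same object as c); c = [5, 1, 261, 56, 5] (same object as a)
`b.append(630)` → b = [1, 53, 56, 630]
`print(a)` → prints [5, 1, 261, 56, 5]
`print(b)` → prints [1, 53, 56, 630]
`print(c)` → prints [5, 1, 261, 56, 5]

Answer:
[5, 1, 261, 56, 5]
[1, 53, 56, 630]
[5, 1, 261, 56, 5]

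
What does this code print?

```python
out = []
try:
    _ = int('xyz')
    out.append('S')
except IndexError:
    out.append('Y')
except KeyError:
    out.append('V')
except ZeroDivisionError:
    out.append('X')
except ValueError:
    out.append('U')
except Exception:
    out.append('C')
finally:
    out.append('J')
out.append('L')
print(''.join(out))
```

Execution trace: 'U' (except ValueError) → 'J' (finally) → 'L' (after the try/except). Output: UJL

Answer: UJL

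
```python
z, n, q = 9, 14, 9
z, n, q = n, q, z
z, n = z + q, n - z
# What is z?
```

Trace:
`z, n, q = 9, 14, 9` → z = 9; n = 14; q = 9
`z, n, q = n, q, z` → z = 14; n = 9; q = 9
`z, n = z + q, n - z` → z = 23; n = -5
So z = 23

Answer: 23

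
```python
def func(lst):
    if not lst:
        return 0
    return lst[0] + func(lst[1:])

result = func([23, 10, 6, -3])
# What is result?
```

23 + 10 + 6 + (-3) + 0 = 36

Answer: 36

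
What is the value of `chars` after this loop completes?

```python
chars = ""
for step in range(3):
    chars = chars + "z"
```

Repeat 'z' 3 times
`chars` takes the values: "" → "z" → "zz" → "zzz"

Answer: "zzz"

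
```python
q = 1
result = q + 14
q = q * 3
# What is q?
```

Trace:
`q = 1` → q = 1
`result = q + 14` → result = 15
`q = q * 3` → q = 3
So q = 3

Answer: 3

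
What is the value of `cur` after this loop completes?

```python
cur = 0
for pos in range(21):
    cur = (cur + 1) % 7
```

Increment mod 7, 21 times = 0
`cur` takes the values: 0 → 1 → 2 → 3 → 4 → 5 → 6 → 0 → 1 → 2 → 3 → 4 → 5 → 6 → 0 → 1 → 2 → 3 → 4 → 5 → 6 → 0

Answer: 0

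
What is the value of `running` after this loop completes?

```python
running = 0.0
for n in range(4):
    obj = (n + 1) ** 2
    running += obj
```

Sum of squared losses 1² + 2² + ... + 4²
`running` takes the values: 0.0 → 1.0 → 5.0 → 14.0 → 30.0

Answer: 30.0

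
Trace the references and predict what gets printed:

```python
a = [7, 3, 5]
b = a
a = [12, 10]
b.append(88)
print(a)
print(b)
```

Key concept: rebinding vs mutation: a is rebound to a new list, b still points at the original.
Step by step:
`a = [7, 3, 5]` → a = [7, 3, 5]
`b = a` → b = [7, 3, 5] (same object as a)
`a = [12, 10]` → a = [12, 10]
`b.append(88)` → b = [7, 3, 5, 88]
`print(a)` → prints [12, 10]
`print(b)` → prints [7, 3, 5, 88]

Answer:
[12, 10]
[7, 3, 5, 88]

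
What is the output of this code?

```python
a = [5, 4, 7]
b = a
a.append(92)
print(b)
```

Key concept: basic list aliasing.
Step by step:
`a = [5, 4, 7]` → a = [5, 4, 7]
`b = a` → b = [5, 4, 7] (same object as a)
`a.append(92)` → a = [5, 4, 7, 92] (same object as b); b = [5, 4, 7, 92] (same object as a)
`print(b)` → prints [5, 4, 7, 92]

Answer: [5, 4, 7, 92]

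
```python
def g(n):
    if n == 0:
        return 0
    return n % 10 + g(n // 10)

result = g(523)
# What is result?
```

Sum of digits of 523: 3 + 2 + 5 = 10

Answer: 10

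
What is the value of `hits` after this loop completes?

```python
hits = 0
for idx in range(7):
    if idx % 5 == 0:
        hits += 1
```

Count numbers divisible by 5 in range(7)
`hits` takes the values: 0 → 1 → 2

Answer: 2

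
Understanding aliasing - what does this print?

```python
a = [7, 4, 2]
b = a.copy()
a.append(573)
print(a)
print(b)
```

Key concept: list.copy() creates independent copy.
Step by step:
`a = [7, 4, 2]` → a = [7, 4, 2]
`b = a.copy()` → b = [7, 4, 2]
`a.append(573)` → a = [7, 4, 2, 573]
`print(a)` → prints [7, 4, 2, 573]
`print(b)` → prints [7, 4, 2]

Answer:
[7, 4, 2, 573]
[7, 4, 2]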